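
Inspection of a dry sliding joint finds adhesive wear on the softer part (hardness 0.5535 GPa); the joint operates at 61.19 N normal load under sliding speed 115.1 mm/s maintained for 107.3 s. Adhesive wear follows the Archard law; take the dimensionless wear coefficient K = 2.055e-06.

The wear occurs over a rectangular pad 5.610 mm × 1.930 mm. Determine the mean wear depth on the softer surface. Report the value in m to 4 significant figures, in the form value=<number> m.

Intermediates are printed rounded, and all arithmetic carries exact precision, and a lone final rounding to 4 significant digits.
Sliding speed v = 115.1 mm/s = 0.1151 m/s. Sliding distance L = v·t = 0.1151 m/s × 107.3 s = 12.35 m.
Hardness H = 0.5535 GPa = 5.535e+08 Pa.
Pad sides 5.610 mm × 1.930 mm = 0.005610 m × 0.001930 m. Contact area A = 0.005610 m × 0.001930 m = 1.083e-05 m².
As SI base values: W = 61.19 N, H = 5.535e+08 Pa, K = 2.055e-06.
Apply Archard: V = K·W·L/H = 2.055e-06 · 61.19 · 12.35 / 5.535e+08 = 2.806e-12 m³.
Depth h = V/A = 2.806e-12 / 1.083e-05 = 2.591e-07 m.

value=2.591e-07 m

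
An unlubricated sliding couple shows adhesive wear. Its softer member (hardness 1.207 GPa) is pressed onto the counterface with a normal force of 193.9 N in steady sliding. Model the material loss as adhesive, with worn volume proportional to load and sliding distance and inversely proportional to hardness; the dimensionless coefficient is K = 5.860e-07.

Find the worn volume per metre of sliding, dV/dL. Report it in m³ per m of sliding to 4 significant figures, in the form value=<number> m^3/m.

value=9.414e-14 m^3/m

Intermediates appear rounded, and the algebra runs at full precision, and a lone final rounding: 4 significant figures.
Hardness H = 1.207 GPa = 1.207e+09 Pa.
In SI base units: W = 193.9 N, H = 1.207e+09 Pa, K = 5.860e-07.
Volumetric rate dV/dL = K·W/H (no L dependence): 5.860e-07 · 193.9 / 1.207e+09 = 9.414e-14 m³/m.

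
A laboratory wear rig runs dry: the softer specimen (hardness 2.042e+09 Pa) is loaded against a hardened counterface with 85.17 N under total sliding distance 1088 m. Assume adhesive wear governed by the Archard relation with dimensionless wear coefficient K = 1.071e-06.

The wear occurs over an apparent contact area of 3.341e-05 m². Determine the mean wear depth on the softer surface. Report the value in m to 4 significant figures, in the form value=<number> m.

value=1.455e-06 m

Intermediates are displayed rounded, and all working math holds exact precision — rounded once at the end: 4 significant digits.
Working in SI base units: W = 85.17 N, H = 2.042e+09 Pa, K = 1.071e-06.
Worn volume V = K·W·L/H = 1.071e-06 · 85.17 · 1088 / 2.042e+09 = 4.860e-11 m³.
Mean wear depth h = V/A = 4.860e-11 / 3.341e-05 = 1.455e-06 m.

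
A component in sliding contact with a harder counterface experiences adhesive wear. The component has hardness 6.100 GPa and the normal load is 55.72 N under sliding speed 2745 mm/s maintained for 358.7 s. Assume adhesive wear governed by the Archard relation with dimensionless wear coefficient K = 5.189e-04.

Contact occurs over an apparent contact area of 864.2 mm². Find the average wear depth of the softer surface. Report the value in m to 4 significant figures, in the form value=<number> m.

value=5.400e-06 m

Intermediates are printed rounded. Each operation maintains exact precision. Rounded once at the end to four significant digits.
Convert: Sliding speed v = 2745 mm/s = 2.745 m/s. The distance L = v·t = 2.745 m/s × 358.7 s = 984.6 m.
Convert: Hardness H = 6.100 GPa = 6.100e+09 Pa.
Convert: Contact area A = 864.2 mm² = 8.642e-04 m².
In SI base units, W = 55.72 N, H = 6.100e+09 Pa, K = 5.189e-04.
Worn volume V = K·W·L/H = 5.189e-04 · 55.72 · 984.6 / 6.100e+09 = 4.667e-09 m³.
Wear depth h = V/A = 4.667e-09 / 8.642e-04 = 5.400e-06 m.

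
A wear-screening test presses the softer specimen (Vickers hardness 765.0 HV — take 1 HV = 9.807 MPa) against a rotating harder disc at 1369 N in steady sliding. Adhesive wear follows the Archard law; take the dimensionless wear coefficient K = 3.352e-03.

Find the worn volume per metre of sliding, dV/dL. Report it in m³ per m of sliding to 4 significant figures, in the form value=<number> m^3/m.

value=6.117e-10 m^3/m

The intermediates appear rounded, and all arithmetic keeps full precision — rounded once at the end: four significant figures.
Convert: Hardness H = 765.0 HV × 9.807 MPa/HV = 7502 MPa = 7.502e+09 Pa.
Restated in SI base units: W = 1369 N, H = 7.502e+09 Pa, K = 3.352e-03.
The wear rate dV/dL = K·W/H, per unit distance: 3.352e-03 · 1369 / 7.502e+09 = 6.117e-10 m³/m.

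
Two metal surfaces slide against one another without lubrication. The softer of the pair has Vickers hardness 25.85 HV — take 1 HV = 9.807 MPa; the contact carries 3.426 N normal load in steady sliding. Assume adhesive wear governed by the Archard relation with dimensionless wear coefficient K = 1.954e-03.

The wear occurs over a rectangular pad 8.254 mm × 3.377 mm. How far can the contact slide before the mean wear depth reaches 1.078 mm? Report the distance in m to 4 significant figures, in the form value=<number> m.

value=1138 m

All working math runs at exact precision — intermediate values appear rounded. Rounded just once to four significant figures.
Convert: Hardness H = 25.85 HV × 9.807 MPa/HV = 253.5 MPa = 2.535e+08 Pa.
Convert: Pad sides 8.254 mm × 3.377 mm = 0.008254 m × 0.003377 m. Contact area A = 0.008254 m × 0.003377 m = 2.787e-05 m².
Convert: Depth limit h_lim = 1.078 mm = 0.001078 m.
As SI base values: W = 3.426 N, H = 2.535e+08 Pa, K = 1.954e-03.
Wearable volume V_lim = h_lim·A = 0.001078 · 2.787e-05 = 3.005e-08 m³.
Sliding life L = V_lim·H/(K·W) = 3.005e-08 · 2.535e+08 / (1.954e-03 · 3.426) = 1138 m.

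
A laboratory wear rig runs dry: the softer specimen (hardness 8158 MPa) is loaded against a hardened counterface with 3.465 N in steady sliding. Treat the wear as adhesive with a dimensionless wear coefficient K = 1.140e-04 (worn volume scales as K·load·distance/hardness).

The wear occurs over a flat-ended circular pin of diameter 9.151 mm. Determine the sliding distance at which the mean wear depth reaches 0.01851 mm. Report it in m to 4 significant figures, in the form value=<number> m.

value=2.514e+04 m

All working math keeps exact precision. Intermediate values appear rounded — rounded just once to four significant figures.
Convert: Hardness H = 8158 MPa = 8.158e+09 Pa.
Convert: Pin diameter d = 9.151 mm = 0.009151 m. Contact area A = π·d²/4 = π·(0.009151 m)²/4 = 6.577e-05 m².
Convert: Depth limit h_lim = 0.01851 mm = 1.851e-05 m.
Collected in SI base units: W = 3.465 N, H = 8.158e+09 Pa, K = 1.140e-04.
Volume at the limit: V_lim = h_lim·A = 1.851e-05 · 6.577e-05 = 1.217e-09 m³.
Thus life L = V_lim·H/(K·W) = 1.217e-09 · 8.158e+09 / (1.140e-04 · 3.465) = 2.514e+04 m.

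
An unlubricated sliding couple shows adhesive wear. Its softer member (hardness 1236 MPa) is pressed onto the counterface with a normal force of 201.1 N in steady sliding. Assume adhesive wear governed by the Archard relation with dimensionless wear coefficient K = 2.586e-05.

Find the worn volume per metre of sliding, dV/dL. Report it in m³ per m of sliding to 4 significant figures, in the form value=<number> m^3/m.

Each operation runs at full precision; intermediate values are shown rounded. Rounded once at the end, at four significant digits.
Convert: Hardness H = 1236 MPa = 1.236e+09 Pa.
Working in SI base units: W = 201.1 N, H = 1.236e+09 Pa, K = 2.586e-05.
Sliding wear rate dV/dL = K·W/H: 2.586e-05 · 201.1 / 1.236e+09 = 4.207e-12 m³/m.

value=4.207e-12 m^3/m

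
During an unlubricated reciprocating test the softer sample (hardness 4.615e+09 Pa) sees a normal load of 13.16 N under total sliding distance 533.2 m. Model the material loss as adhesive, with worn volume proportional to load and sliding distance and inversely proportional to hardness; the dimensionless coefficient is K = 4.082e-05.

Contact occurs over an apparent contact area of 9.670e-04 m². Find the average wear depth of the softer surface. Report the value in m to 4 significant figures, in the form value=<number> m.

value=6.418e-08 m

The algebra maintains full precision. The intermediates are displayed rounded; a lone final rounding to four significant digits.
Expressed in SI base units: W = 13.16 N, H = 4.615e+09 Pa, K = 4.082e-05.
The Archard volume V = K·W·L/H = 4.082e-05 · 13.16 · 533.2 / 4.615e+09 = 6.207e-11 m³.
Depth h = V/A = 6.207e-11 / 9.670e-04 = 6.418e-08 m.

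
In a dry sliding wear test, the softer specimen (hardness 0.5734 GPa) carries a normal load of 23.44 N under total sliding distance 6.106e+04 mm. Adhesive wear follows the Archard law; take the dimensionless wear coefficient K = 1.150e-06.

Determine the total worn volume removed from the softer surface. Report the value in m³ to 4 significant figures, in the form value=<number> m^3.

value=2.870e-12 m^3

Intermediates are printed rounded — all arithmetic keeps full precision, and one final rounding: four significant digits.
Path length L = 6.106e+04 mm = 61.06 m.
Hardness H = 0.5734 GPa = 5.734e+08 Pa.
Working in SI base units: W = 23.44 N, H = 5.734e+08 Pa, K = 1.150e-06.
Apply Archard: V = K·W·L/H = 1.150e-06 · 23.44 · 61.06 / 5.734e+08 = 2.870e-12 m³.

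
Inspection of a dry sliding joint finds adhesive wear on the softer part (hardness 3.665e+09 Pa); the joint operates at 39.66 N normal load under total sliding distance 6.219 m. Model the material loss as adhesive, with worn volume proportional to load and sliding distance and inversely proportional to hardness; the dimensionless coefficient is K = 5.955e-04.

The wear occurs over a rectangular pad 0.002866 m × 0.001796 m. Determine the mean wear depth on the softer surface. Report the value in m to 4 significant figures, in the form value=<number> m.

value=7.786e-06 m

Intermediate values are displayed rounded, and the algebra maintains full float precision — a single final rounding, at 4 significant digits.
Convert: Contact area A = 0.002866 m × 0.001796 m = 5.147e-06 m².
In SI base units: W = 39.66 N, H = 3.665e+09 Pa, K = 5.955e-04.
The Archard volume V = K·W·L/H = 5.955e-04 · 39.66 · 6.219 / 3.665e+09 = 4.008e-11 m³.
Depth of wear h = V/A = 4.008e-11 / 5.147e-06 = 7.786e-06 m.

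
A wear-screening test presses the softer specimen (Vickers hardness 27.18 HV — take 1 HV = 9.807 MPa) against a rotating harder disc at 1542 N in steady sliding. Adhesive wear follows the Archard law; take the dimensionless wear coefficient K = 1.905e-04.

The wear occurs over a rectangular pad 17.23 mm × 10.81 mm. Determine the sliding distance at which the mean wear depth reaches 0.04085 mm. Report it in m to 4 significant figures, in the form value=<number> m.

value=6.904 m

The algebra maintains full precision, and quoted intermediates are rounded; a single final rounding, at 4 significant figures.
Convert: Hardness H = 27.18 HV × 9.807 MPa/HV = 266.6 MPa = 2.666e+08 Pa.
Convert: Pad sides 17.23 mm × 10.81 mm = 0.01723 m × 0.01081 m. Contact area A = 0.01723 m × 0.01081 m = 1.863e-04 m².
Convert: Depth limit h_lim = 0.04085 mm = 4.085e-05 m.
As SI base values: W = 1542 N, H = 2.666e+08 Pa, K = 1.905e-04.
Volume at the limit: V_lim = h_lim·A = 4.085e-05 · 1.863e-04 = 7.609e-09 m³.
Sliding life L = V_lim·H/(K·W) = 7.609e-09 · 2.666e+08 / (1.905e-04 · 1542) = 6.904 m.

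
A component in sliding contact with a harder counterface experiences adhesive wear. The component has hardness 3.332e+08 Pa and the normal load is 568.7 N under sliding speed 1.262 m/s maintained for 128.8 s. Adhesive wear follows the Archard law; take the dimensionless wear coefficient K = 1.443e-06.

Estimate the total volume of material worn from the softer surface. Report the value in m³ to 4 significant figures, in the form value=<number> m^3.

Each operation keeps full precision; printed values are rounded; a lone final rounding: four significant digits.
Convert: Distance L = v·t = 1.262 m/s × 128.8 s = 162.5 m.
Collected in SI base units: W = 568.7 N, H = 3.332e+08 Pa, K = 1.443e-06.
Wear volume V = K·W·L/H = 1.443e-06 · 568.7 · 162.5 / 3.332e+08 = 4.003e-10 m³.

value=4.003e-10 m^3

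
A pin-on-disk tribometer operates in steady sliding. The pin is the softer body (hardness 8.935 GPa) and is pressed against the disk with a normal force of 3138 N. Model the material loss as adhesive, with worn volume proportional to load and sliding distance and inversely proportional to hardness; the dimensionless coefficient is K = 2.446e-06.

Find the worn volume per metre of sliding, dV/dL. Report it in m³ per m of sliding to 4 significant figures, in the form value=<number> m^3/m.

Each operation holds full precision. Intermediates are displayed rounded; one final rounding, at four significant digits.
Hardness H = 8.935 GPa = 8.935e+09 Pa.
As SI base values: W = 3138 N, H = 8.935e+09 Pa, K = 2.446e-06.
Sliding wear rate dV/dL = K·W/H, per unit distance: 2.446e-06 · 3138 / 8.935e+09 = 8.590e-13 m³/m.

value=8.590e-13 m^3/m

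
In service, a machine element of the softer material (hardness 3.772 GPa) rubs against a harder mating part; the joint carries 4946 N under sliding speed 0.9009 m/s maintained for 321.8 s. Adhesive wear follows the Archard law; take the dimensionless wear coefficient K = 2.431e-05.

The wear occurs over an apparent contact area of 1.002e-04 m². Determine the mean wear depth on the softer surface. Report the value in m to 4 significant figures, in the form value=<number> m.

value=9.223e-05 m

All arithmetic carries full precision, and intermediate values are printed rounded — one last rounding: four significant figures.
Sliding distance L = v·t = 0.9009 m/s × 321.8 s = 289.9 m.
Hardness H = 3.772 GPa = 3.772e+09 Pa.
In SI base units: W = 4946 N, H = 3.772e+09 Pa, K = 2.431e-05.
Worn volume V = K·W·L/H = 2.431e-05 · 4946 · 289.9 / 3.772e+09 = 9.241e-09 m³.
Average depth h = V/A = 9.241e-09 / 1.002e-04 = 9.223e-05 m.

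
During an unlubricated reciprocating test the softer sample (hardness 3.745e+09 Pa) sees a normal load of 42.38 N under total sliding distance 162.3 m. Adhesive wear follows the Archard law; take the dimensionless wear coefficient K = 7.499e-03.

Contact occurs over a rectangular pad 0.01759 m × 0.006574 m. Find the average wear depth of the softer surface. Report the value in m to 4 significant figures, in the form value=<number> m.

value=1.191e-04 m

The algebra maintains full float precision. The intermediates appear rounded, and one final rounding to four significant digits.
Contact area A = 0.01759 m × 0.006574 m = 1.156e-04 m².
SI base units throughout: W = 42.38 N, H = 3.745e+09 Pa, K = 7.499e-03.
Archard volume V = K·W·L/H = 7.499e-03 · 42.38 · 162.3 / 3.745e+09 = 1.377e-08 m³.
Depth h = V/A = 1.377e-08 / 1.156e-04 = 1.191e-04 m.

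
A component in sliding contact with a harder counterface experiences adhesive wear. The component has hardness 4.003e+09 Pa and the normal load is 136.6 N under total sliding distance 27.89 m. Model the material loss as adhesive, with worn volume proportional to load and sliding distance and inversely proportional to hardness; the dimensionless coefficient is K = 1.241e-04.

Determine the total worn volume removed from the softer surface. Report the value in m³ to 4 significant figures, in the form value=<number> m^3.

value=1.181e-10 m^3

Printed values are rounded — each operation carries full precision; one last rounding: four significant digits.
In SI base units: W = 136.6 N, H = 4.003e+09 Pa, K = 1.241e-04.
Archard relation: V = K·W·L/H = 1.241e-04 · 136.6 · 27.89 / 4.003e+09 = 1.181e-10 m³.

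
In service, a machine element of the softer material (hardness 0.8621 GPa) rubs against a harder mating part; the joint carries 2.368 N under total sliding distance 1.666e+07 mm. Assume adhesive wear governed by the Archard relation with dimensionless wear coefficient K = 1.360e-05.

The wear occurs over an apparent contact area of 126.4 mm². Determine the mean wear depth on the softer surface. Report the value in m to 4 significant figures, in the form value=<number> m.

Intermediates appear rounded; the computation maintains full float precision; one last rounding to four significant figures.
Convert: Sliding distance L = 1.666e+07 mm = 1.666e+04 m.
Convert: Hardness H = 0.8621 GPa = 8.621e+08 Pa.
Convert: Contact area A = 126.4 mm² = 1.264e-04 m².
As SI base values: W = 2.368 N, H = 8.621e+08 Pa, K = 1.360e-05.
Archard volume V = K·W·L/H = 1.360e-05 · 2.368 · 1.666e+04 / 8.621e+08 = 6.224e-10 m³.
Depth h = V/A = 6.224e-10 / 1.264e-04 = 4.924e-06 m.

value=4.924e-06 m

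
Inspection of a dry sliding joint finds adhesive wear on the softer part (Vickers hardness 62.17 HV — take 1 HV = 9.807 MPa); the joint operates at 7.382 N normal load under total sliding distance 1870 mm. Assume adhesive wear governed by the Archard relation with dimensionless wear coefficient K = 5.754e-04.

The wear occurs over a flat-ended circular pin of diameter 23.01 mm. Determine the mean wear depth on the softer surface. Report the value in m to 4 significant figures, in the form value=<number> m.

value=3.133e-08 m

Every step maintains full precision; the intermediates appear rounded, and rounded just once to four significant figures.
Convert: Distance L = 1870 mm = 1.870 m.
Convert: Hardness H = 62.17 HV × 9.807 MPa/HV = 609.7 MPa = 6.097e+08 Pa.
Convert: Pin diameter d = 23.01 mm = 0.02301 m. Contact area A = π·d²/4 = π·(0.02301 m)²/4 = 4.158e-04 m².
As SI base values: W = 7.382 N, H = 6.097e+08 Pa, K = 5.754e-04.
Apply Archard: V = K·W·L/H = 5.754e-04 · 7.382 · 1.870 / 6.097e+08 = 1.303e-11 m³.
Depth of wear h = V/A = 1.303e-11 / 4.158e-04 = 3.133e-08 m.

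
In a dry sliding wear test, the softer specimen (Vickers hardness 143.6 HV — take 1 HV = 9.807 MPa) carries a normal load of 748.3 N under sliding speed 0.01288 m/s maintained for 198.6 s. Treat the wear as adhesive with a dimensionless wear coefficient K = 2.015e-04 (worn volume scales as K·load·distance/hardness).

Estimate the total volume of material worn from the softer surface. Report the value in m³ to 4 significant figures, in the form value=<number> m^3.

Intermediates are printed rounded, and all working math maintains full float precision, and one final rounding: 4 significant figures.
Distance covered L = v·t = 0.01288 m/s × 198.6 s = 2.558 m.
Hardness H = 143.6 HV × 9.807 MPa/HV = 1408 MPa = 1.408e+09 Pa.
In SI base units: W = 748.3 N, H = 1.408e+09 Pa, K = 2.015e-04.
The Archard volume V = K·W·L/H = 2.015e-04 · 748.3 · 2.558 / 1.408e+09 = 2.739e-10 m³.

value=2.739e-10 m^3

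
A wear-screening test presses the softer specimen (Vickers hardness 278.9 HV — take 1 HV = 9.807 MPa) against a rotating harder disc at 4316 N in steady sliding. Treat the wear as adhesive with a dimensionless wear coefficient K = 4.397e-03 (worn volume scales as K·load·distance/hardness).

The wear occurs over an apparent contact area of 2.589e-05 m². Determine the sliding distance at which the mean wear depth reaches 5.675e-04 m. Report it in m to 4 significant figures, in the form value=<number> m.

value=2.118 m

All working math runs at exact precision; intermediates are printed rounded; one final rounding, at four significant digits.
Hardness H = 278.9 HV × 9.807 MPa/HV = 2735 MPa = 2.735e+09 Pa.
As SI base values: W = 4316 N, H = 2.735e+09 Pa, K = 4.397e-03.
Allowed volume V_lim = h_lim·A = 5.675e-04 · 2.589e-05 = 1.469e-08 m³.
So the life L = V_lim·H/(K·W) = 1.469e-08 · 2.735e+09 / (4.397e-03 · 4316) = 2.118 m.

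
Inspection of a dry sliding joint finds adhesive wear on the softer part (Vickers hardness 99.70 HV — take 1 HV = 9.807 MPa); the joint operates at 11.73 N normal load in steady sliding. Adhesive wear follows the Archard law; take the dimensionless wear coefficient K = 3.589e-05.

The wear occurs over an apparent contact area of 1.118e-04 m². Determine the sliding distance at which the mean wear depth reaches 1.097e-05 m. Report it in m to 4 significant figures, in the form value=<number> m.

value=2848 m

Intermediates appear rounded; each operation runs at full precision — a lone final rounding to 4 significant figures.
Convert: Hardness H = 99.70 HV × 9.807 MPa/HV = 977.8 MPa = 9.778e+08 Pa.
Expressed in SI base units: W = 11.73 N, H = 9.778e+08 Pa, K = 3.589e-05.
At the depth limit, V_lim = h_lim·A = 1.097e-05 · 1.118e-04 = 1.226e-09 m³.
Sliding life L = V_lim·H/(K·W) = 1.226e-09 · 9.778e+08 / (3.589e-05 · 11.73) = 2848 m.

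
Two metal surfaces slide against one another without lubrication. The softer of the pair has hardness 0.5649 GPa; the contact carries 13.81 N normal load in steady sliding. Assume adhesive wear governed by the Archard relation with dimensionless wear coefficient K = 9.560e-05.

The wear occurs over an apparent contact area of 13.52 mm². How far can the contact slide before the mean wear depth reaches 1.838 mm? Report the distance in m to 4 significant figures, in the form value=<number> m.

The computation keeps full float precision; printed values are rounded; a lone final rounding: 4 significant digits.
Hardness H = 0.5649 GPa = 5.649e+08 Pa.
Contact area A = 13.52 mm² = 1.352e-05 m².
Depth limit h_lim = 1.838 mm = 0.001838 m.
Working in SI base units: W = 13.81 N, H = 5.649e+08 Pa, K = 9.560e-05.
Permissible volume V_lim = h_lim·A = 0.001838 · 1.352e-05 = 2.485e-08 m³.
Thus life L = V_lim·H/(K·W) = 2.485e-08 · 5.649e+08 / (9.560e-05 · 13.81) = 1.063e+04 m.

value=1.063e+04 m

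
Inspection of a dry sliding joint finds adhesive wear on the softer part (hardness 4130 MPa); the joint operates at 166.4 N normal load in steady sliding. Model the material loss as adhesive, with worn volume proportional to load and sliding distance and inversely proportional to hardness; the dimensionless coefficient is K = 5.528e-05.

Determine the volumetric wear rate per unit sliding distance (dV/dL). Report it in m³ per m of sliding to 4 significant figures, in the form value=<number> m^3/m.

value=2.227e-12 m^3/m

The intermediates are displayed rounded. The algebra runs at full precision, and a single final rounding to four significant digits.
Convert: Hardness H = 4130 MPa = 4.130e+09 Pa.
Restated in SI base units: W = 166.4 N, H = 4.130e+09 Pa, K = 5.528e-05.
Volumetric rate dV/dL = K·W/H — distance-free: 5.528e-05 · 166.4 / 4.130e+09 = 2.227e-12 m³/m.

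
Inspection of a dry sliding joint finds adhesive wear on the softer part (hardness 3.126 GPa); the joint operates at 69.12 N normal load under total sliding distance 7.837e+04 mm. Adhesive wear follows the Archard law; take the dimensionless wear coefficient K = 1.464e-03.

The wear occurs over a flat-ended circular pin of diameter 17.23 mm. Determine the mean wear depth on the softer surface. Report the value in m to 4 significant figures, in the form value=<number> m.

value=1.088e-05 m

The algebra carries full float precision; the intermediates appear rounded — one last rounding, at 4 significant figures.
Convert: Path length L = 7.837e+04 mm = 78.37 m.
Convert: Hardness H = 3.126 GPa = 3.126e+09 Pa.
Convert: Pin diameter d = 17.23 mm = 0.01723 m. Contact area A = π·d²/4 = π·(0.01723 m)²/4 = 2.332e-04 m².
Collected in SI base units: W = 69.12 N, H = 3.126e+09 Pa, K = 1.464e-03.
Wear volume V = K·W·L/H = 1.464e-03 · 69.12 · 78.37 / 3.126e+09 = 2.537e-09 m³.
Average depth h = V/A = 2.537e-09 / 2.332e-04 = 1.088e-05 m.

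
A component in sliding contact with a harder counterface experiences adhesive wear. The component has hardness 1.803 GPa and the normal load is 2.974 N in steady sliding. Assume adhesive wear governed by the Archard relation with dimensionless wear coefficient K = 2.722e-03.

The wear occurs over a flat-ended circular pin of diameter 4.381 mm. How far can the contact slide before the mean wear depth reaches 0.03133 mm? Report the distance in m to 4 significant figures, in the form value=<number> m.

value=105.2 m

All working math runs at full precision, and the intermediates are printed rounded; one final rounding to four significant digits.
Convert: Hardness H = 1.803 GPa = 1.803e+09 Pa.
Convert: Pin diameter d = 4.381 mm = 0.004381 m. Contact area A = π·d²/4 = π·(0.004381 m)²/4 = 1.507e-05 m².
Convert: Depth limit h_lim = 0.03133 mm = 3.133e-05 m.
Collected in SI base units: W = 2.974 N, H = 1.803e+09 Pa, K = 2.722e-03.
Wearable volume V_lim = h_lim·A = 3.133e-05 · 1.507e-05 = 4.723e-10 m³.
Sliding life L = V_lim·H/(K·W) = 4.723e-10 · 1.803e+09 / (2.722e-03 · 2.974) = 105.2 m.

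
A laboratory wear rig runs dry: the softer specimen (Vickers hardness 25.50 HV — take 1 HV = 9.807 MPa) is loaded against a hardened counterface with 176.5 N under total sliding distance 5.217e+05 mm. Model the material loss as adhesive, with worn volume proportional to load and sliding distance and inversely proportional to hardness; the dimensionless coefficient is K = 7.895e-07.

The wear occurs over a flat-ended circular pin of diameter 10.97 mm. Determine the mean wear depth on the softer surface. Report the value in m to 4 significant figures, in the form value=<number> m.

value=3.076e-06 m

Displayed values are rounded, and the computation maintains full precision; one last rounding to 4 significant digits.
Convert: The distance L = 5.217e+05 mm = 521.7 m.
Convert: Hardness H = 25.50 HV × 9.807 MPa/HV = 250.1 MPa = 2.501e+08 Pa.
Convert: Pin diameter d = 10.97 mm = 0.01097 m. Contact area A = π·d²/4 = π·(0.01097 m)²/4 = 9.452e-05 m².
In SI base units: W = 176.5 N, H = 2.501e+08 Pa, K = 7.895e-07.
Worn volume V = K·W·L/H = 7.895e-07 · 176.5 · 521.7 / 2.501e+08 = 2.907e-10 m³.
Mean depth h = V/A = 2.907e-10 / 9.452e-05 = 3.076e-06 m.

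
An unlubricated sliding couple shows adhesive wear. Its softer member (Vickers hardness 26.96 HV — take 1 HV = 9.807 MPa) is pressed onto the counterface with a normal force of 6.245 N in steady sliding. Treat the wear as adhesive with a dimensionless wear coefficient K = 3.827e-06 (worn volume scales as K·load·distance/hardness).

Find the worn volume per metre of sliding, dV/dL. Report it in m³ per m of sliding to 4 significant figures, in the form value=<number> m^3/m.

value=9.039e-14 m^3/m

The computation holds exact precision — the intermediates appear rounded, and one last rounding: four significant figures.
Convert: Hardness H = 26.96 HV × 9.807 MPa/HV = 264.4 MPa = 2.644e+08 Pa.
In SI base units: W = 6.245 N, H = 2.644e+08 Pa, K = 3.827e-06.
Wear rate dV/dL = K·W/H, so: 3.827e-06 · 6.245 / 2.644e+08 = 9.039e-14 m³/m.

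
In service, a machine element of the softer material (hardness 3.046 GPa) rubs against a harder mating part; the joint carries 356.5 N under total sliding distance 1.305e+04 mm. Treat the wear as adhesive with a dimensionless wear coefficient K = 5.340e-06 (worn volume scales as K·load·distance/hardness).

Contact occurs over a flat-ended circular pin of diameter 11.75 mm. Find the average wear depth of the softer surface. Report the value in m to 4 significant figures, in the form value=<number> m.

value=7.522e-08 m

All working math holds full float precision, and intermediates are shown rounded. Rounded once at the end: 4 significant figures.
Convert: Distance covered L = 1.305e+04 mm = 13.05 m.
Convert: Hardness H = 3.046 GPa = 3.046e+09 Pa.
Convert: Pin diameter d = 11.75 mm = 0.01175 m. Contact area A = π·d²/4 = π·(0.01175 m)²/4 = 1.084e-04 m².
In SI base units: W = 356.5 N, H = 3.046e+09 Pa, K = 5.340e-06.
Wear volume V = K·W·L/H = 5.340e-06 · 356.5 · 13.05 / 3.046e+09 = 8.156e-12 m³.
Wear depth h = V/A = 8.156e-12 / 1.084e-04 = 7.522e-08 m.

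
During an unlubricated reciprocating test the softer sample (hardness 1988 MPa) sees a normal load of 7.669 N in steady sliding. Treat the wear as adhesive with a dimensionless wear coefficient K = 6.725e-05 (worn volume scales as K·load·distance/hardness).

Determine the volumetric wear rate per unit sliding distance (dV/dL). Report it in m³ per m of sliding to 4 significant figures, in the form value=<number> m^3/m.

value=2.594e-13 m^3/m

Quoted intermediates are rounded. The computation runs at full precision; one final rounding: four significant figures.
Hardness H = 1988 MPa = 1.988e+09 Pa.
In SI base units: W = 7.669 N, H = 1.988e+09 Pa, K = 6.725e-05.
Volumetric rate dV/dL = K·W/H, so: 6.725e-05 · 7.669 / 1.988e+09 = 2.594e-13 m³/m.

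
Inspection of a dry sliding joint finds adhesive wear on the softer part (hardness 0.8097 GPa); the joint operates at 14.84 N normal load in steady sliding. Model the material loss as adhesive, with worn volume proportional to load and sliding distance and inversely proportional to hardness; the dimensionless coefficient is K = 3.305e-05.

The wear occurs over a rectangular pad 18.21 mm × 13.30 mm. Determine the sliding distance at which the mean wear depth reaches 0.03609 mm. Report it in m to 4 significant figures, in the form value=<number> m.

value=1.443e+04 m

The algebra carries full precision, and intermediate values are printed rounded; a single final rounding: 4 significant figures.
Hardness H = 0.8097 GPa = 8.097e+08 Pa.
Pad sides 18.21 mm × 13.30 mm = 0.01821 m × 0.01330 m. Contact area A = 0.01821 m × 0.01330 m = 2.422e-04 m².
Depth limit h_lim = 0.03609 mm = 3.609e-05 m.
In SI base units, W = 14.84 N, H = 8.097e+08 Pa, K = 3.305e-05.
At the depth limit, V_lim = h_lim·A = 3.609e-05 · 2.422e-04 = 8.741e-09 m³.
So the life L = V_lim·H/(K·W) = 8.741e-09 · 8.097e+08 / (3.305e-05 · 14.84) = 1.443e+04 m.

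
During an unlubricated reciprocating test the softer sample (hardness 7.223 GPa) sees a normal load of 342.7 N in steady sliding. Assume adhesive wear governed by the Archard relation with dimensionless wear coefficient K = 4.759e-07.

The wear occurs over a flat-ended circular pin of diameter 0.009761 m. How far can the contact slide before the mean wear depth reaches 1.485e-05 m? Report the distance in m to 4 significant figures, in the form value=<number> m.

value=4.921e+04 m

All working math maintains exact precision; intermediate values are shown rounded. Rounded just once, at four significant figures.
Convert: Hardness H = 7.223 GPa = 7.223e+09 Pa.
Convert: Contact area A = π·d²/4 = π·(0.009761 m)²/4 = 7.483e-05 m².
SI base units throughout: W = 342.7 N, H = 7.223e+09 Pa, K = 4.759e-07.
Permissible volume V_lim = h_lim·A = 1.485e-05 · 7.483e-05 = 1.111e-09 m³.
Life L = V_lim·H/(K·W) = 1.111e-09 · 7.223e+09 / (4.759e-07 · 342.7) = 4.921e+04 m.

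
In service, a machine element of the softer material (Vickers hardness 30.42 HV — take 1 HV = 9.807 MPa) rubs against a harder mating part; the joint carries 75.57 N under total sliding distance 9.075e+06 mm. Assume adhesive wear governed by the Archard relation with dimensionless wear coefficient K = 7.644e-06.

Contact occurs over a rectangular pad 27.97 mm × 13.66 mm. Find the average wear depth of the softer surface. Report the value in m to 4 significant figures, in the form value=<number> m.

Each operation holds full float precision; quoted intermediates are rounded; a lone final rounding, at four significant digits.
Convert: Path length L = 9.075e+06 mm = 9075 m.
Convert: Hardness H = 30.42 HV × 9.807 MPa/HV = 298.3 MPa = 2.983e+08 Pa.
Convert: Pad sides 27.97 mm × 13.66 mm = 0.02797 m × 0.01366 m. Contact area A = 0.02797 m × 0.01366 m = 3.821e-04 m².
As SI base values: W = 75.57 N, H = 2.983e+08 Pa, K = 7.644e-06.
Wear volume V = K·W·L/H = 7.644e-06 · 75.57 · 9075 / 2.983e+08 = 1.757e-08 m³.
Mean depth h = V/A = 1.757e-08 / 3.821e-04 = 4.599e-05 m.

value=4.599e-05 m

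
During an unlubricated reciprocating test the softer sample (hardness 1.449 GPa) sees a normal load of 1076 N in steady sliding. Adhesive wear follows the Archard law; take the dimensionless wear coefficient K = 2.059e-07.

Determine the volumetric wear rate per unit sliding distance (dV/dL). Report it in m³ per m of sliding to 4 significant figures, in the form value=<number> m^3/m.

value=1.529e-13 m^3/m

Shown intermediates are rounded; all arithmetic maintains full precision; a single final rounding to 4 significant figures.
Convert: Hardness H = 1.449 GPa = 1.449e+09 Pa.
In SI base units, W = 1076 N, H = 1.449e+09 Pa, K = 2.059e-07.
Wear rate dV/dL = K·W/H: 2.059e-07 · 1076 / 1.449e+09 = 1.529e-13 m³/m.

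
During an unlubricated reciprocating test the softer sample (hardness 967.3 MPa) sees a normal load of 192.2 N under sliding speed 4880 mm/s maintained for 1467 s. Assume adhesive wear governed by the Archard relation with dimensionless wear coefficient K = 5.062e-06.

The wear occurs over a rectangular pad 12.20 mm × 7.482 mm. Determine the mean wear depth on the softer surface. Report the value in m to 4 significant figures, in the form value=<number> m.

value=7.888e-05 m

All working math runs at full precision; the intermediates are displayed rounded — one final rounding: 4 significant digits.
Convert: Sliding speed v = 4880 mm/s = 4.880 m/s. Distance L = v·t = 4.880 m/s × 1467 s = 7159 m.
Convert: Hardness H = 967.3 MPa = 9.673e+08 Pa.
Convert: Pad sides 12.20 mm × 7.482 mm = 0.01220 m × 0.007482 m. Contact area A = 0.01220 m × 0.007482 m = 9.128e-05 m².
As SI base values: W = 192.2 N, H = 9.673e+08 Pa, K = 5.062e-06.
By Archard's law, V = K·W·L/H = 5.062e-06 · 192.2 · 7159 / 9.673e+08 = 7.201e-09 m³.
Wear depth h = V/A = 7.201e-09 / 9.128e-05 = 7.888e-05 m.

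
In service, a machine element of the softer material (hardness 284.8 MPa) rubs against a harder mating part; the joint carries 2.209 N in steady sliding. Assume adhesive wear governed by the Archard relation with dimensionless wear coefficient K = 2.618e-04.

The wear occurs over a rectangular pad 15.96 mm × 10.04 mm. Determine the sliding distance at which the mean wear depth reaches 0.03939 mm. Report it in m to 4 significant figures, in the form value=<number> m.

value=3108 m

All working math keeps exact precision; intermediates are displayed rounded — one last rounding: 4 significant digits.
Hardness H = 284.8 MPa = 2.848e+08 Pa.
Pad sides 15.96 mm × 10.04 mm = 0.01596 m × 0.01004 m. Contact area A = 0.01596 m × 0.01004 m = 1.602e-04 m².
Depth limit h_lim = 0.03939 mm = 3.939e-05 m.
In SI base units: W = 2.209 N, H = 2.848e+08 Pa, K = 2.618e-04.
Limit volume V_lim = h_lim·A = 3.939e-05 · 1.602e-04 = 6.312e-09 m³.
Thus life L = V_lim·H/(K·W) = 6.312e-09 · 2.848e+08 / (2.618e-04 · 2.209) = 3108 m.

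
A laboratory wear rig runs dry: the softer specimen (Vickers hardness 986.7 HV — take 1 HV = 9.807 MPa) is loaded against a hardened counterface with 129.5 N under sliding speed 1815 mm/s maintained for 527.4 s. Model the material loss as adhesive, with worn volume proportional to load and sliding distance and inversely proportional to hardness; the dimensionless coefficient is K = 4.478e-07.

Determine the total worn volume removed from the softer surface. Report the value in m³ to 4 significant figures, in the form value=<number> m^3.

value=5.737e-12 m^3

Intermediate values appear rounded. All working math keeps exact precision; rounded once at the end, at four significant digits.
Convert: Sliding speed v = 1815 mm/s = 1.815 m/s. Distance L = v·t = 1.815 m/s × 527.4 s = 957.2 m.
Convert: Hardness H = 986.7 HV × 9.807 MPa/HV = 9677 MPa = 9.677e+09 Pa.
Working in SI base units: W = 129.5 N, H = 9.677e+09 Pa, K = 4.478e-07.
The Archard volume V = K·W·L/H = 4.478e-07 · 129.5 · 957.2 / 9.677e+09 = 5.737e-12 m³.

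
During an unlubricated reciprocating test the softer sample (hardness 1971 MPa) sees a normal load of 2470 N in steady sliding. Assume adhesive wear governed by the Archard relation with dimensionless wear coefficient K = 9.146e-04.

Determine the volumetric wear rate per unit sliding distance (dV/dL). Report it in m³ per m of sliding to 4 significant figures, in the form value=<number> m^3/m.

value=1.146e-09 m^3/m

Each operation maintains full float precision — intermediate values appear rounded; rounded just once: four significant digits.
Hardness H = 1971 MPa = 1.971e+09 Pa.
Expressed in SI base units: W = 2470 N, H = 1.971e+09 Pa, K = 9.146e-04.
Rate of wear dV/dL = K·W/H — distance-free: 9.146e-04 · 2470 / 1.971e+09 = 1.146e-09 m³/m.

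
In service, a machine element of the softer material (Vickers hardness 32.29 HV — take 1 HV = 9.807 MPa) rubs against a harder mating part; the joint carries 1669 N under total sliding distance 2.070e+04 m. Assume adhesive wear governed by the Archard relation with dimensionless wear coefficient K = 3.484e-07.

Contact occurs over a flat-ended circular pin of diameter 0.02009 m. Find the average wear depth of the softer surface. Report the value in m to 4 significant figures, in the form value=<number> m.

value=1.199e-04 m

Intermediates are shown rounded. The algebra carries exact precision — one final rounding to four significant figures.
Hardness H = 32.29 HV × 9.807 MPa/HV = 316.7 MPa = 3.167e+08 Pa.
Contact area A = π·d²/4 = π·(0.02009 m)²/4 = 3.170e-04 m².
Collected in SI base units: W = 1669 N, H = 3.167e+08 Pa, K = 3.484e-07.
Worn volume V = K·W·L/H = 3.484e-07 · 1669 · 2.070e+04 / 3.167e+08 = 3.801e-08 m³.
Depth h = V/A = 3.801e-08 / 3.170e-04 = 1.199e-04 m.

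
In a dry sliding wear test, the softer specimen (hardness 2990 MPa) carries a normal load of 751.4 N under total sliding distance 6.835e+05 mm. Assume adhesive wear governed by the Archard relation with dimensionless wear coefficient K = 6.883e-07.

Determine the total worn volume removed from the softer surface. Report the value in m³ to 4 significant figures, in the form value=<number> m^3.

Quoted intermediates are rounded. Each operation runs at full float precision — one last rounding to four significant digits.
Sliding distance L = 6.835e+05 mm = 683.5 m.
Hardness H = 2990 MPa = 2.990e+09 Pa.
SI base units throughout: W = 751.4 N, H = 2.990e+09 Pa, K = 6.883e-07.
Archard volume V = K·W·L/H = 6.883e-07 · 751.4 · 683.5 / 2.990e+09 = 1.182e-10 m³.

value=1.182e-10 m^3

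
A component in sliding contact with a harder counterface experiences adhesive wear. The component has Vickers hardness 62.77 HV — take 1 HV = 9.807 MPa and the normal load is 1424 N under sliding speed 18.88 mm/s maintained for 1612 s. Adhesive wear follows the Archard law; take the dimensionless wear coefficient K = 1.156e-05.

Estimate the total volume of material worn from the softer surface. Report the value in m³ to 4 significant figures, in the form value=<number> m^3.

value=8.139e-10 m^3

Printed values are rounded. Each operation carries exact precision, and rounded just once to 4 significant figures.
Convert: Sliding speed v = 18.88 mm/s = 0.01888 m/s. Total distance L = v·t = 0.01888 m/s × 1612 s = 30.43 m.
Convert: Hardness H = 62.77 HV × 9.807 MPa/HV = 615.6 MPa = 6.156e+08 Pa.
Restated in SI base units: W = 1424 N, H = 6.156e+08 Pa, K = 1.156e-05.
Wear volume V = K·W·L/H = 1.156e-05 · 1424 · 30.43 / 6.156e+08 = 8.139e-10 m³.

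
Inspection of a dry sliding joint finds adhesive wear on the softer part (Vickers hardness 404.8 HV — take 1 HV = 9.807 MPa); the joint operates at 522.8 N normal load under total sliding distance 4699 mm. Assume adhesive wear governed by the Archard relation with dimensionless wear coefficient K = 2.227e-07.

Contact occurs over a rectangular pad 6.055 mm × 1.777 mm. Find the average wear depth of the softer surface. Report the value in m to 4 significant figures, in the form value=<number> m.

value=1.281e-08 m

Intermediates appear rounded — all arithmetic carries exact precision, and rounded just once: four significant digits.
Convert: Path length L = 4699 mm = 4.699 m.
Convert: Hardness H = 404.8 HV × 9.807 MPa/HV = 3970 MPa = 3.970e+09 Pa.
Convert: Pad sides 6.055 mm × 1.777 mm = 0.006055 m × 0.001777 m. Contact area A = 0.006055 m × 0.001777 m = 1.076e-05 m².
In SI base units, W = 522.8 N, H = 3.970e+09 Pa, K = 2.227e-07.
Wear volume V = K·W·L/H = 2.227e-07 · 522.8 · 4.699 / 3.970e+09 = 1.378e-13 m³.
Depth h = V/A = 1.378e-13 / 1.076e-05 = 1.281e-08 m.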